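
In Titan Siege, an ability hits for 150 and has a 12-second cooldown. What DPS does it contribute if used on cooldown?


DPS = damage / cooldown
= 150 / 12
= 12.50

12.50 DPS


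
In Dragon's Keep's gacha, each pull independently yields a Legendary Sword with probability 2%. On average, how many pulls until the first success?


Expected pulls for a geometric distribution = 1/p = 100 / rate%
= 100 / 2
= 50.0

50.0 pulls


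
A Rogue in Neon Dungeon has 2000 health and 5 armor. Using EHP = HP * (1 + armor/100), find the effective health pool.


EHP = 2000 * (1 + 5/100)
= 2000 * (1 + 0.05)
= 2000 * 1.05
= 2100.0

2100.0 EHP


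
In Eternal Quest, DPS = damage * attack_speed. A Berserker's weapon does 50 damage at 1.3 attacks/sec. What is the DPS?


DPS = damage * attack_speed
= 50 * 1.3
= 65.0

65.0 DPS


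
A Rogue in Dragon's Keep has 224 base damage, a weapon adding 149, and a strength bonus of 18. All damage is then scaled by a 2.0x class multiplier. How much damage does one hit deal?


Sum base + weapon + str = 224 + 149 + 18 = 391
Multiply by 2.0:
391 * 2.0 = 782.0

782.0 damage


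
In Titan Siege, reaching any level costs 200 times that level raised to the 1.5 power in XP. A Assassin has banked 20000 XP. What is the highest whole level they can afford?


XP = 200 * level^1.5, so level = (XP / 200)^(1/1.5)
= (20000 / 200)^(1/1.5)
= 100.0^0.6667
= 21.5443
Floor: level = 21

level 21


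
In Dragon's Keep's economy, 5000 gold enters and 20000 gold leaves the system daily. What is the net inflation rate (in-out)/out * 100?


Net gold = 5000 - 20000 = -15000
Inflation rate = net / sunk * 100 = -15000 / 20000 * 100
= -0.75 * 100
= -75.00%

-75.00%


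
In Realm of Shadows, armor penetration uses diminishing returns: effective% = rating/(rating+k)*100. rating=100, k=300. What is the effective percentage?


effective% = rating / (rating + k) * 100
= 100 / (100 + 300) * 100
= 100 / 400 * 100
= 0.25 * 100
= 25.00%

25.00%


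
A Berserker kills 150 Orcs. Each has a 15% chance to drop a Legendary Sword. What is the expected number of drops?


Expected drops = kills * (drop_rate / 100)
= 150 * (15 / 100)
= 150 * 0.15
= 22.5

22.5 drops


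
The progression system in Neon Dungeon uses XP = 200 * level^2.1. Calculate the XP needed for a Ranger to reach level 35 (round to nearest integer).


XP = 200 * level^2.1
Substitute level = 35:
XP = 200 * 35^2.1
= 200 * 1748.0059
= 349601

349601 XP


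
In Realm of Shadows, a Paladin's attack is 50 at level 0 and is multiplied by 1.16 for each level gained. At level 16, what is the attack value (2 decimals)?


value = base * growth^level
= 50 * 1.16^16
= 50 * 10.748004
= 537.40

537.40 attack


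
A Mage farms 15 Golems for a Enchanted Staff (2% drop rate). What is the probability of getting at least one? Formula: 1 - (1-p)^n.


P(at least one) = 1 - P(none) = 1 - (1-p)^n
p = 2/100 = 0.02
1 - p = 0.98
(1 - p)^15 = 0.98^15 = 0.738569
P(at least one) = 1 - 0.738569 = 0.2614

0.2614


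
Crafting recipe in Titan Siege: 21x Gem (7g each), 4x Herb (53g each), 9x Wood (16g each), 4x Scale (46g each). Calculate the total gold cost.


Cost breakdown:
  Gem: 21 * 7 = 147
  Herb: 4 * 53 = 212
  Wood: 9 * 16 = 144
  Scale: 4 * 46 = 184
Total = 147 + 212 + 144 + 184 = 687

687 gold


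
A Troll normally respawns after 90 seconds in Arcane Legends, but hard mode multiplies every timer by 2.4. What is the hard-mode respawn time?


Respawn time = base * multiplier
= 90 * 2.4
= 216.0 seconds

216.0 seconds


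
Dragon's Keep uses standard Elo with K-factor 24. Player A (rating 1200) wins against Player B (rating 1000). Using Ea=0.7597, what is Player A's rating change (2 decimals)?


Elo update: delta = K * (S - Ea), where S = 1 (wins)
S - Ea = 1 - 0.7597 = 0.2403
Rating change = 24 * 0.2403
= 5.77

5.77 rating points


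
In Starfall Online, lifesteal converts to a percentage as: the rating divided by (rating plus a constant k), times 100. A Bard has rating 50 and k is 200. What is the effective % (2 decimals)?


effective% = rating / (rating + k) * 100
= 50 / (50 + 200) * 100
= 50 / 250 * 100
= 0.2 * 100
= 20.00%

20.00%


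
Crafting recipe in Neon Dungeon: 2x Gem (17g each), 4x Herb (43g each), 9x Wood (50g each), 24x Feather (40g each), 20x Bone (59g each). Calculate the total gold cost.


Cost breakdown:
  Gem: 2 * 17 = 34
  Herb: 4 * 43 = 172
  Wood: 9 * 50 = 450
  Feather: 24 * 40 = 960
  Bone: 20 * 59 = 1180
Total = 34 + 172 + 450 + 960 + 1180 = 2796

2796 gold


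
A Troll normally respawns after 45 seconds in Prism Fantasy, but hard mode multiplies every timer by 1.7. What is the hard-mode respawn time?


Respawn time = base * multiplier
= 45 * 1.7
= 76.5 seconds

76.5 seconds


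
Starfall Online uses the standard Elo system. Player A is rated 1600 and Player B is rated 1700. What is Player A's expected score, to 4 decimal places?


Elo expected score: Ea = 1/(1 + 10^((Rb-Ra)/400))
Rb - Ra = 1700 - 1600 = 100
(Rb-Ra)/400 = 100/400 = 0.25
10^0.25 = 1.778279
Ea = 1/(1 + 1.778279) = 1/2.778279 = 0.3599

0.3599


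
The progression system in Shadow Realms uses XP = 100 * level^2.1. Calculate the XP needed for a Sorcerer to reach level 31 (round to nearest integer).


XP = 100 * level^2.1
Substitute level = 31:
XP = 100 * 31^2.1
= 100 * 1354.7512
= 135475

135475 XP


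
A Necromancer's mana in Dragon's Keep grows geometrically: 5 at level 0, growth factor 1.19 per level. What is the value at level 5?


value = base * growth^level
= 5 * 1.19^5
= 5 * 2.386354
= 11.93

11.93 mana


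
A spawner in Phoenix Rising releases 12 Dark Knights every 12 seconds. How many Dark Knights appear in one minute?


Spawns per minute = count * (60 / interval)
= 12 * (60 / 12)
= 12 * 5.0
= 60.0

60.0 per minute


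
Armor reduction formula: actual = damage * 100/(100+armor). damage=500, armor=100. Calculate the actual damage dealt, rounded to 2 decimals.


actual = 500 * 100 / (100 + 100)
= 500 * 100 / 200
= 50000 / 200
= 250.00

250.00 damage


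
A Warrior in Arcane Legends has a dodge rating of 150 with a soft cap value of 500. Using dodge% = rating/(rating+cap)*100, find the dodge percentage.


dodge% = 150 / (150 + 500) * 100
= 150 / 650 * 100
= 0.230769 * 100
= 23.08%

23.08%


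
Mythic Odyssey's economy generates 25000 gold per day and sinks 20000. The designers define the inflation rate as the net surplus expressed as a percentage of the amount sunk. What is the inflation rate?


Net gold = 25000 - 20000 = 5000
Inflation rate = net / sunk * 100 = 5000 / 20000 * 100
= 0.25 * 100
= 25.00%

25.00%


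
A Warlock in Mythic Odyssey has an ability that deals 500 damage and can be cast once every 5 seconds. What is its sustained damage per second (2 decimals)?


DPS = damage / cooldown
= 500 / 5
= 100.00

100.00 DPS


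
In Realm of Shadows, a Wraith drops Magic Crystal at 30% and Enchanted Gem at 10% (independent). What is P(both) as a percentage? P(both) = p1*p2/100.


For independent events, P(both) = P(A) * P(B)
= 30% * 10%
= 300 / 100 %
= 3.0%

3.0%


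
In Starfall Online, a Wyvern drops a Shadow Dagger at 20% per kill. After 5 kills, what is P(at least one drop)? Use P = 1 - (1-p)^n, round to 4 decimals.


P(at least one) = 1 - P(none) = 1 - (1-p)^n
p = 20/100 = 0.2
1 - p = 0.8
(1 - p)^5 = 0.8^5 = 0.327680
P(at least one) = 1 - 0.327680 = 0.6723

0.6723


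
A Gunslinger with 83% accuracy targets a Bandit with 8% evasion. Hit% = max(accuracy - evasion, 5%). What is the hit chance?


accuracy - evasion = 83 - 8 = 75
Apply floor: max(75, 5) = 75
Hit chance = 75%

75%


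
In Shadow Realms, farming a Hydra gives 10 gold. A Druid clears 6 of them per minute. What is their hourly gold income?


Gold per minute = 10 * 6 = 60
Gold per hour = 60 * 60 = 3600

3600 gold/hour


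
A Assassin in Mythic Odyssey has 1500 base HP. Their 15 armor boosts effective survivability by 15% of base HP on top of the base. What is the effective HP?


EHP = 1500 * (1 + 15/100)
= 1500 * (1 + 0.15)
= 1500 * 1.15
= 1725.0

1725.0 EHP


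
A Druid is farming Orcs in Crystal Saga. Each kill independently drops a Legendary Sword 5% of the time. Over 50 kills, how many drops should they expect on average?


Expected drops = kills * (drop_rate / 100)
= 50 * (5 / 100)
= 50 * 0.05
= 2.5

2.5 drops


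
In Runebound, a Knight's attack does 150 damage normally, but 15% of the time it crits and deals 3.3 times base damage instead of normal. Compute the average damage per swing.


E[dmg] = base * (1 + crit_chance * (crit_mult - 1))
cc as decimal = 15/100 = 0.15
cm - 1 = 3.3 - 1 = 2.3
Bonus factor = 0.15 * 2.3 = 0.345
Total multiplier = 1 + 0.345 = 1.345
Expected damage = 150 * 1.345 = 201.75

201.75 damage


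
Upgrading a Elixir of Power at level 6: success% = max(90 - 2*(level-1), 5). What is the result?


raw_rate = 90 - 2 * (6 - 1)
= 90 - 2 * 5
= 90 - 10
= 80
Apply floor: max(80, 5) = 80%

80%


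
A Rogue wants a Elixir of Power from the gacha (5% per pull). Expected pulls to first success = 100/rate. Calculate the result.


Expected pulls for a geometric distribution = 1/p = 100 / rate%
= 100 / 5
= 20.0

20.0 pulls


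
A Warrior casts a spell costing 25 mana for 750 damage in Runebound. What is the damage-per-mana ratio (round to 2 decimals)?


Efficiency = damage / mana
= 750 / 25
= 30.00

30.00 dmg/mana


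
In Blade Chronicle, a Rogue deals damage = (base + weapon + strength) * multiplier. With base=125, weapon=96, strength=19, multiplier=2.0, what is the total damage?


Sum base + weapon + str = 125 + 96 + 19 = 240
Multiply by 2.0:
240 * 2.0 = 480.0

480.0 damage


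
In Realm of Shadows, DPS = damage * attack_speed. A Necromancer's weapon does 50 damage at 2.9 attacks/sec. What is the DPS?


DPS = damage * attack_speed
= 50 * 2.9
= 145.0

145.0 DPS


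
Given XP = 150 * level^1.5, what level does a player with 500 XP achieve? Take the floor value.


XP = 150 * level^1.5, so level = (XP / 150)^(1/1.5)
= (500 / 150)^(1/1.5)
= 3.3333^0.6667
= 2.2314
Floor: level = 2

level 2


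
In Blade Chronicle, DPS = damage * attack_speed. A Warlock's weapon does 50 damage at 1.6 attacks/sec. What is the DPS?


DPS = damage * attack_speed
= 50 * 1.6
= 80.0

80.0 DPS


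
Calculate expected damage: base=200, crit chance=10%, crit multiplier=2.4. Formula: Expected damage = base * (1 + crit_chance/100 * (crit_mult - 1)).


E[dmg] = base * (1 + crit_chance * (crit_mult - 1))
cc as decimal = 10/100 = 0.1
cm - 1 = 2.4 - 1 = 1.4
Bonus factor = 0.1 * 1.4 = 0.14
Total multiplier = 1 + 0.14 = 1.14
Expected damage = 200 * 1.14 = 228.00

228.00 damage


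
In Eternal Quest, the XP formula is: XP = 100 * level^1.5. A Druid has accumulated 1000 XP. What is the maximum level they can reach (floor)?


XP = 100 * level^1.5, so level = (XP / 100)^(1/1.5)
= (1000 / 100)^(1/1.5)
= 10.0^0.6667
= 4.6416
Floor: level = 4

level 4


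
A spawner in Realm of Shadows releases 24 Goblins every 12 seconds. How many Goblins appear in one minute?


Spawns per minute = count * (60 / interval)
= 24 * (60 / 12)
= 24 * 5.0
= 120.0

120.0 per minute


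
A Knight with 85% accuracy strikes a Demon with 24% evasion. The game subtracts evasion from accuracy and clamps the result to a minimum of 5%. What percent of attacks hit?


accuracy - evasion = 85 - 24 = 61
Apply floor: max(61, 5) = 61
Hit chance = 61%

61%


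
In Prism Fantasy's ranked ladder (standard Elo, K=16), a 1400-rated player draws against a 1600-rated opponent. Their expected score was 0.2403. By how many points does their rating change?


Elo update: delta = K * (S - Ea), where S = 0.5 (draws)
S - Ea = 0.5 - 0.2403 = 0.2597
Rating change = 16 * 0.2597
= 4.16

4.16 rating points


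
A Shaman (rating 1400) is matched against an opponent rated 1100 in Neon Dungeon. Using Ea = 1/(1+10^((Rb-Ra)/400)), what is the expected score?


Elo expected score: Ea = 1/(1 + 10^((Rb-Ra)/400))
Rb - Ra = 1100 - 1400 = -300
(Rb-Ra)/400 = -300/400 = -0.75
10^-0.75 = 0.177828
Ea = 1/(1 + 0.177828) = 1/1.177828 = 0.8490

0.8490


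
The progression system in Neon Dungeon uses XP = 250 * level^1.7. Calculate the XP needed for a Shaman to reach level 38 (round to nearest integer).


XP = 250 * level^1.7
Substitute level = 38:
XP = 250 * 38^1.7
= 250 * 484.8776
= 121219

121219 XP


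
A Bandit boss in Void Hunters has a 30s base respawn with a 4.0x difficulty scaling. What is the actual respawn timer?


Respawn time = base * multiplier
= 30 * 4.0
= 120.0 seconds

120.0 seconds


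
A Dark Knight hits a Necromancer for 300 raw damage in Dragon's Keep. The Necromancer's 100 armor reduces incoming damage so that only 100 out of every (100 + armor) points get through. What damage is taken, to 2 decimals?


actual = 300 * 100 / (100 + 100)
= 300 * 100 / 200
= 30000 / 200
= 150.00

150.00 damage


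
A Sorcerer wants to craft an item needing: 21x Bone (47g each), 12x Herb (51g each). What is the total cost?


Cost breakdown:
  Bone: 21 * 47 = 987
  Herb: 12 * 51 = 612
Total = 987 + 612 = 1599

1599 gold


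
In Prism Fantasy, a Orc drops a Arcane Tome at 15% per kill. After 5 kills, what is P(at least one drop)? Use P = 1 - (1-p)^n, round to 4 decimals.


P(at least one) = 1 - P(none) = 1 - (1-p)^n
p = 15/100 = 0.15
1 - p = 0.85
(1 - p)^5 = 0.85^5 = 0.443705
P(at least one) = 1 - 0.443705 = 0.5563

0.5563


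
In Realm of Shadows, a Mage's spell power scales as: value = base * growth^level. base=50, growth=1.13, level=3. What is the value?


value = base * growth^level
= 50 * 1.13^3
= 50 * 1.442897
= 72.14

72.14 spell power


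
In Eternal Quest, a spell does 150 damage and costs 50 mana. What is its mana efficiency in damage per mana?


Efficiency = damage / mana
= 150 / 50
= 3.00

3.00 dmg/mana


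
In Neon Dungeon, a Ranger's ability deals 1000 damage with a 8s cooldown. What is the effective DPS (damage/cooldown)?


DPS = damage / cooldown
= 1000 / 8
= 125.00

125.00 DPS


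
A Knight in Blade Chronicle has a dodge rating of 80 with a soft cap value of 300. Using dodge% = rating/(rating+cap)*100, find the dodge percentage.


dodge% = 80 / (80 + 300) * 100
= 80 / 380 * 100
= 0.210526 * 100
= 21.05%

21.05%


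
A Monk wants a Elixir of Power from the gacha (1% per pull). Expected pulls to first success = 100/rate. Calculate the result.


Expected pulls for a geometric distribution = 1/p = 100 / rate%
= 100 / 1
= 100.0

100.0 pulls


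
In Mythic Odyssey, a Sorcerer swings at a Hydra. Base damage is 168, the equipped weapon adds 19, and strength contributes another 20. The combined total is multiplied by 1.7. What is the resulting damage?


Sum base + weapon + str = 168 + 19 + 20 = 207
Multiply by 1.7:
207 * 1.7 = 351.9

351.9 damage


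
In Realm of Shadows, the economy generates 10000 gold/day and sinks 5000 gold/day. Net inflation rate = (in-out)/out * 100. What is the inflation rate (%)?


Net gold = 10000 - 5000 = 5000
Inflation rate = net / sunk * 100 = 5000 / 5000 * 100
= 1.0 * 100
= 100.00%

100.00%


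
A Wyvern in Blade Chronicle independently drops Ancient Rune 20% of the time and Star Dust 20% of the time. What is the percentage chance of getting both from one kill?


For independent events, P(both) = P(A) * P(B)
= 20% * 20%
= 400 / 100 %
= 4.0%

4.0%


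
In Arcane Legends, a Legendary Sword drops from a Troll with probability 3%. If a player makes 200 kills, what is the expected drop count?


Expected drops = kills * (drop_rate / 100)
= 200 * (3 / 100)
= 200 * 0.03
= 6.0

6.0 drops


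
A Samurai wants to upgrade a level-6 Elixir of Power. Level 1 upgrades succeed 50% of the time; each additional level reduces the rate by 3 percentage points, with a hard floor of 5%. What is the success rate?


raw_rate = 50 - 3 * (6 - 1)
= 50 - 3 * 5
= 50 - 15
= 35
Apply floor: max(35, 5) = 35%

35%


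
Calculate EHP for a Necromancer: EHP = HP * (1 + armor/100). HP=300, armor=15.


EHP = 300 * (1 + 15/100)
= 300 * (1 + 0.15)
= 300 * 1.15
= 345.0

345.0 EHP


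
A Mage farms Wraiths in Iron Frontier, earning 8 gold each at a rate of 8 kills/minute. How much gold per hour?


Gold per minute = 8 * 8 = 64
Gold per hour = 64 * 60 = 3840

3840 gold/hour


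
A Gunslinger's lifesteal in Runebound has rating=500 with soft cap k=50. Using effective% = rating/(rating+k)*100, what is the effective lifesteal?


effective% = rating / (rating + k) * 100
= 500 / (500 + 50) * 100
= 500 / 550 * 100
= 0.909091 * 100
= 90.91%

90.91%


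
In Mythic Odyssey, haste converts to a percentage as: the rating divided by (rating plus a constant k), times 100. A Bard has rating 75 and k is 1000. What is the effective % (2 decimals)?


effective% = rating / (rating + k) * 100
= 75 / (75 + 1000) * 100
= 75 / 1075 * 100
= 0.069767 * 100
= 6.98%

6.98%


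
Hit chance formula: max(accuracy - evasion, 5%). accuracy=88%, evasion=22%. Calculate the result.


accuracy - evasion = 88 - 22 = 66
Apply floor: max(66, 5) = 66
Hit chance = 66%

66%


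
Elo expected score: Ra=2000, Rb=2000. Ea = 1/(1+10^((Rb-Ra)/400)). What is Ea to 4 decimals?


Elo expected score: Ea = 1/(1 + 10^((Rb-Ra)/400))
Rb - Ra = 2000 - 2000 = 0
(Rb-Ra)/400 = 0/400 = 0.0
10^0.0 = 1.0
Ea = 1/(1 + 1.0) = 1/2.0 = 0.5000

0.5000


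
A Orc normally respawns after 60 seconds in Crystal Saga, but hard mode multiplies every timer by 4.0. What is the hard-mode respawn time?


Respawn time = base * multiplier
= 60 * 4.0
= 240.0 seconds

240.0 seconds


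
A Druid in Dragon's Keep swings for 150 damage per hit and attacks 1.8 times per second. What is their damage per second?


DPS = damage * attack_speed
= 150 * 1.8
= 270.0

270.0 DPS


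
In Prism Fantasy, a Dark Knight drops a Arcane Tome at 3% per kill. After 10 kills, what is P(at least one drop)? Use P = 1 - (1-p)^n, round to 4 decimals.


P(at least one) = 1 - P(none) = 1 - (1-p)^n
p = 3/100 = 0.03
1 - p = 0.97
(1 - p)^10 = 0.97^10 = 0.737424
P(at least one) = 1 - 0.737424 = 0.2626

0.2626


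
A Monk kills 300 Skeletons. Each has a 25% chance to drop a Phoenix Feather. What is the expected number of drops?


Expected drops = kills * (drop_rate / 100)
= 300 * (25 / 100)
= 300 * 0.25
= 75.0

75.0 drops


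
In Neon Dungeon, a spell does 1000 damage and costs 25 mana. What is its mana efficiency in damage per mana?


Efficiency = damage / mana
= 1000 / 25
= 40.00

40.00 dmg/mana


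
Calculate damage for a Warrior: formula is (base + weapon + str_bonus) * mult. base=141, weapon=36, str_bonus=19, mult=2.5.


Sum base + weapon + str = 141 + 36 + 19 = 196
Multiply by 2.5:
196 * 2.5 = 490.0

490.0 damage


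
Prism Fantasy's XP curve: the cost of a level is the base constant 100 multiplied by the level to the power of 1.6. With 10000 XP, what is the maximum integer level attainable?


XP = 100 * level^1.6, so level = (XP / 100)^(1/1.6)
= (10000 / 100)^(1/1.6)
= 100.0^0.625
= 17.7828
Floor: level = 17

level 17


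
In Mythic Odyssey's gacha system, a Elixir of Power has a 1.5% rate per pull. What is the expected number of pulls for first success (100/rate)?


Expected pulls for a geometric distribution = 1/p = 100 / rate%
= 100 / 1.5
= 66.67

66.67 pulls


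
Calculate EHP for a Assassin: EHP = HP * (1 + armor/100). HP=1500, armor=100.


EHP = 1500 * (1 + 100/100)
= 1500 * (1 + 1.0)
= 1500 * 2.0
= 3000.0

3000.0 EHP


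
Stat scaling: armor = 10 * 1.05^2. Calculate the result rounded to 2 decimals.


value = base * growth^level
= 10 * 1.05^2
= 10 * 1.1025
= 11.03

11.03 armor


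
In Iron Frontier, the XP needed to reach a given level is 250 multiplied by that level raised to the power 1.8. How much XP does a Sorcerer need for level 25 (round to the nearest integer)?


XP = 250 * level^1.8
Substitute level = 25:
XP = 250 * 25^1.8
= 250 * 328.316
= 82079

82079 XP


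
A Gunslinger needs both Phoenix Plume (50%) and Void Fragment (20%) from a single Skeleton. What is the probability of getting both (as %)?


For independent events, P(both) = P(A) * P(B)
= 50% * 20%
= 1000 / 100 %
= 10.0%

10.0%


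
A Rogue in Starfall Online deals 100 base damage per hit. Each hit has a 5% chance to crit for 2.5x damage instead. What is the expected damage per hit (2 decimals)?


E[dmg] = base * (1 + crit_chance * (crit_mult - 1))
cc as decimal = 5/100 = 0.05
cm - 1 = 2.5 - 1 = 1.5
Bonus factor = 0.05 * 1.5 = 0.075
Total multiplier = 1 + 0.075 = 1.075
Expected damage = 100 * 1.075 = 107.50

107.50 damage


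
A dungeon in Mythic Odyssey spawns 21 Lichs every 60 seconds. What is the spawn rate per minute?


Spawns per minute = count * (60 / interval)
= 21 * (60 / 60)
= 21 * 1.0
= 21.0

21.0 per minute


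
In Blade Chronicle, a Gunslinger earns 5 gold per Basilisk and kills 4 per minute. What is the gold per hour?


Gold per minute = 5 * 4 = 20
Gold per hour = 20 * 60 = 1200

1200 gold/hour


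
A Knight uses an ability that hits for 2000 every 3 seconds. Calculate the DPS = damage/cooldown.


DPS = damage / cooldown
= 2000 / 3
= 666.67

666.67 DPS


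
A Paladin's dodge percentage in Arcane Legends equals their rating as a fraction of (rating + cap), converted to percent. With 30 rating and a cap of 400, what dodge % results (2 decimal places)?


dodge% = 30 / (30 + 400) * 100
= 30 / 430 * 100
= 0.069767 * 100
= 6.98%

6.98%


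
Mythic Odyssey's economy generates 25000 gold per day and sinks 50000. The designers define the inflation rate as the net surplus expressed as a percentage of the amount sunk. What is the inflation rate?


Net gold = 25000 - 50000 = -25000
Inflation rate = net / sunk * 100 = -25000 / 50000 * 100
= -0.5 * 100
= -50.00%

-50.00%


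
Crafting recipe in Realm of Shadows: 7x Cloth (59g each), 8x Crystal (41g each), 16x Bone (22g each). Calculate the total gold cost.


Cost breakdown:
  Cloth: 7 * 59 = 413
  Crystal: 8 * 41 = 328
  Bone: 16 * 22 = 352
Total = 413 + 328 + 352 = 1093

1093 gold


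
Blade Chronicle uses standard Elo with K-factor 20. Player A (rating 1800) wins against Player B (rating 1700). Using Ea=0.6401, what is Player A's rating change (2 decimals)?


Elo update: delta = K * (S - Ea), where S = 1 (wins)
S - Ea = 1 - 0.6401 = 0.3599
Rating change = 20 * 0.3599
= 7.20

7.20 rating points


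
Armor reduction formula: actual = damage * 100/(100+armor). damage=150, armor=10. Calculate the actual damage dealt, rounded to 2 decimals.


actual = 150 * 100 / (100 + 10)
= 150 * 100 / 110
= 15000 / 110
= 136.36

136.36 damage


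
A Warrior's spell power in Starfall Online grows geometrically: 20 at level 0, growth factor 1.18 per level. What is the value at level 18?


value = base * growth^level
= 20 * 1.18^18
= 20 * 19.673251
= 393.47

393.47 spell power


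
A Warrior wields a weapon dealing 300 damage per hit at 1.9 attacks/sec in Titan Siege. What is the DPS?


DPS = damage * attack_speed
= 300 * 1.9
= 570.0

570.0 DPS


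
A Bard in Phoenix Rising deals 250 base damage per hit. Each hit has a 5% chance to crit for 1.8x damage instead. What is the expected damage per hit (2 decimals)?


E[dmg] = base * (1 + crit_chance * (crit_mult - 1))
cc as decimal = 5/100 = 0.05
cm - 1 = 1.8 - 1 = 0.8
Bonus factor = 0.05 * 0.8 = 0.04
Total multiplier = 1 + 0.04 = 1.04
Expected damage = 250 * 1.04 = 260.00

260.00 damage


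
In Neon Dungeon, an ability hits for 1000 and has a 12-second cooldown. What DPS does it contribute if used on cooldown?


DPS = damage / cooldown
= 1000 / 12
= 83.33

83.33 DPS


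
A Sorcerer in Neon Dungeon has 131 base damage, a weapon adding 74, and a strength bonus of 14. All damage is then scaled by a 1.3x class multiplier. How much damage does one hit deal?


Sum base + weapon + str = 131 + 74 + 14 = 219
Multiply by 1.3:
219 * 1.3 = 284.7

284.7 damage


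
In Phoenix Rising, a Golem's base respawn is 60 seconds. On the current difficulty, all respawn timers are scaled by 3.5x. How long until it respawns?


Respawn time = base * multiplier
= 60 * 3.5
= 210.0 seconds

210.0 seconds


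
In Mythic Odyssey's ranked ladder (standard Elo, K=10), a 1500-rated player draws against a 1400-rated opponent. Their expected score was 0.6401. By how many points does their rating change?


Elo update: delta = K * (S - Ea), where S = 0.5 (draws)
S - Ea = 0.5 - 0.6401 = -0.1401
Rating change = 10 * -0.1401
= -1.40

-1.40 rating points


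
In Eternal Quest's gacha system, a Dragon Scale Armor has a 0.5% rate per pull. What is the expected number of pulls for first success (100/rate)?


Expected pulls for a geometric distribution = 1/p = 100 / rate%
= 100 / 0.5
= 200.0

200.0 pulls


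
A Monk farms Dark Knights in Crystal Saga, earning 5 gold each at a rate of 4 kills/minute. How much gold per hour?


Gold per minute = 5 * 4 = 20
Gold per hour = 20 * 60 = 1200

1200 gold/hour


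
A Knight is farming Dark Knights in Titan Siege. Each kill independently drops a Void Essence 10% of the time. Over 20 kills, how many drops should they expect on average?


Expected drops = kills * (drop_rate / 100)
= 20 * (10 / 100)
= 20 * 0.1
= 2.0

2.0 drops


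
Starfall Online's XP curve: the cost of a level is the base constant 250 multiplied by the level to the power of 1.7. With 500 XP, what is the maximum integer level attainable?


XP = 250 * level^1.7, so level = (XP / 250)^(1/1.7)
= (500 / 250)^(1/1.7)
= 2.0^0.5882
= 1.5034
Floor: level = 1

level 1


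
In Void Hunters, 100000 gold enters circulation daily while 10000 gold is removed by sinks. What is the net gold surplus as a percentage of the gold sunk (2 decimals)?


Net gold = 100000 - 10000 = 90000
Inflation rate = net / sunk * 100 = 90000 / 10000 * 100
= 9.0 * 100
= 900.00%

900.00%


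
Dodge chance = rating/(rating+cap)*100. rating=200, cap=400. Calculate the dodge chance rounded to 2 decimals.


dodge% = 200 / (200 + 400) * 100
= 200 / 600 * 100
= 0.333333 * 100
= 33.33%

33.33%


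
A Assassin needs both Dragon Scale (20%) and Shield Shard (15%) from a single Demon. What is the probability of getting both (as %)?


For independent events, P(both) = P(A) * P(B)
= 20% * 15%
= 300 / 100 %
= 3.0%

3.0%


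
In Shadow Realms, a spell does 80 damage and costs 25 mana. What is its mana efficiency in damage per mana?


Efficiency = damage / mana
= 80 / 25
= 3.20

3.20 dmg/mana


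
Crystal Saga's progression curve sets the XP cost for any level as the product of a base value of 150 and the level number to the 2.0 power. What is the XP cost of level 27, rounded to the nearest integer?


XP = 150 * level^2.0
Substitute level = 27:
XP = 150 * 27^2.0
= 150 * 729.0
= 109350

109350 XP


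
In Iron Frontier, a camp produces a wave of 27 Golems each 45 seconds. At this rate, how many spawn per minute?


Spawns per minute = count * (60 / interval)
= 27 * (60 / 45)
= 27 * 1.3333
= 36.0

36.0 per minute


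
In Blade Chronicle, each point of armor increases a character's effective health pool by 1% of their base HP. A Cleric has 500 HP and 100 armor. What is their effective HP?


EHP = 500 * (1 + 100/100)
= 500 * (1 + 1.0)
= 500 * 2.0
= 1000.0

1000.0 EHP


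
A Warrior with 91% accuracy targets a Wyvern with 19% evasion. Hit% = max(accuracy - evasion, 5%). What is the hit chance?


accuracy - evasion = 91 - 19 = 72
Apply floor: max(72, 5) = 72
Hit chance = 72%

72%


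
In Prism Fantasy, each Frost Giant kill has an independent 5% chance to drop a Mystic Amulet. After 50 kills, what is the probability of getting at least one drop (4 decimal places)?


P(at least one) = 1 - P(none) = 1 - (1-p)^n
p = 5/100 = 0.05
1 - p = 0.95
(1 - p)^50 = 0.95^50 = 0.076945
P(at least one) = 1 - 0.076945 = 0.9231

0.9231


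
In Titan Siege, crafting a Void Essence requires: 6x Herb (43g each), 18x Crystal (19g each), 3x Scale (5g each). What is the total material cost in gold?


Cost breakdown:
  Herb: 6 * 43 = 258
  Crystal: 18 * 19 = 342
  Scale: 3 * 5 = 15
Total = 258 + 342 + 15 = 615

615 gold


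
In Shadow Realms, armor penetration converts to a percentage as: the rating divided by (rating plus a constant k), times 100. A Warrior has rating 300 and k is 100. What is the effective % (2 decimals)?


effective% = rating / (rating + k) * 100
= 300 / (300 + 100) * 100
= 300 / 400 * 100
= 0.75 * 100
= 75.00%

75.00%


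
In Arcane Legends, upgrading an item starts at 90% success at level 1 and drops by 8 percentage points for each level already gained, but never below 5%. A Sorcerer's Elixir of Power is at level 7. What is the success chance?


raw_rate = 90 - 8 * (7 - 1)
= 90 - 8 * 6
= 90 - 48
= 42
Apply floor: max(42, 5) = 42%

42%


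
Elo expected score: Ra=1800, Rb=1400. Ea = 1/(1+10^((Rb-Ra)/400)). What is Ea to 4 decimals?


Elo expected score: Ea = 1/(1 + 10^((Rb-Ra)/400))
Rb - Ra = 1400 - 1800 = -400
(Rb-Ra)/400 = -400/400 = -1.0
10^-1.0 = 0.1
Ea = 1/(1 + 0.1) = 1/1.1 = 0.9091

0.9091


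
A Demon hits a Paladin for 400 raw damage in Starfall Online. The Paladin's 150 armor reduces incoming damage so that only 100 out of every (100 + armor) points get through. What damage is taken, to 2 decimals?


actual = 400 * 100 / (100 + 150)
= 400 * 100 / 250
= 40000 / 250
= 160.00

160.00 damage


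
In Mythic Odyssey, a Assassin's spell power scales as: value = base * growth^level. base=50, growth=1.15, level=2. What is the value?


value = base * growth^level
= 50 * 1.15^2
= 50 * 1.3225
= 66.13

66.13 spell power


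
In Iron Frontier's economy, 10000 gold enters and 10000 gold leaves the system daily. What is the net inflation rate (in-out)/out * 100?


Net gold = 10000 - 10000 = 0
Inflation rate = net / sunk * 100 = 0 / 10000 * 100
= 0.0 * 100
= 0.00%

0.00%


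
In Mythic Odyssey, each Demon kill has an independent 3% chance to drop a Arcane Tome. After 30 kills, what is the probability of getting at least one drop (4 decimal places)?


P(at least one) = 1 - P(none) = 1 - (1-p)^n
p = 3/100 = 0.03
1 - p = 0.97
(1 - p)^30 = 0.97^30 = 0.401007
P(at least one) = 1 - 0.401007 = 0.5990

0.5990


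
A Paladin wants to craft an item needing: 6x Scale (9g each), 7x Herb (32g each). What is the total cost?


Cost breakdown:
  Scale: 6 * 9 = 54
  Herb: 7 * 32 = 224
Total = 54 + 224 = 278

278 gold


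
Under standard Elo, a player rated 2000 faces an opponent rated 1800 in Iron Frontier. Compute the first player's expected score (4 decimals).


Elo expected score: Ea = 1/(1 + 10^((Rb-Ra)/400))
Rb - Ra = 1800 - 2000 = -200
(Rb-Ra)/400 = -200/400 = -0.5
10^-0.5 = 0.316228
Ea = 1/(1 + 0.316228) = 1/1.316228 = 0.7597

0.7597


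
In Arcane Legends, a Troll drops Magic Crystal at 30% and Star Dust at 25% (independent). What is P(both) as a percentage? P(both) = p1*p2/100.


For independent events, P(both) = P(A) * P(B)
= 30% * 25%
= 750 / 100 %
= 7.5%

7.5%


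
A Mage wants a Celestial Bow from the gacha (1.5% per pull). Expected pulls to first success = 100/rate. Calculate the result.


Expected pulls for a geometric distribution = 1/p = 100 / rate%
= 100 / 1.5
= 66.67

66.67 pulls


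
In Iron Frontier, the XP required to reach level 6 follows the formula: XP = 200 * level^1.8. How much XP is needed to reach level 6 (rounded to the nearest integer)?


XP = 200 * level^1.8
Substitute level = 6:
XP = 200 * 6^1.8
= 200 * 25.1578
= 5032

5032 XP


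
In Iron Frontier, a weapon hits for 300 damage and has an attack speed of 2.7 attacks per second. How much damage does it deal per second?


DPS = damage * attack_speed
= 300 * 2.7
= 810.0

810.0 DPS


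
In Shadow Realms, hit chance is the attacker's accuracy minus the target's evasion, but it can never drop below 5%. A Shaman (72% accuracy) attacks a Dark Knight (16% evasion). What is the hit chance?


accuracy - evasion = 72 - 16 = 56
Apply floor: max(56, 5) = 56
Hit chance = 56%

56%


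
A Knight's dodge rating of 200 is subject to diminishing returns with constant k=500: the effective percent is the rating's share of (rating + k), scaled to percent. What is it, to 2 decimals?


effective% = rating / (rating + k) * 100
= 200 / (200 + 500) * 100
= 200 / 700 * 100
= 0.285714 * 100
= 28.57%

28.57%


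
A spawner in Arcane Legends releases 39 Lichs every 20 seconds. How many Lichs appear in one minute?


Spawns per minute = count * (60 / interval)
= 39 * (60 / 20)
= 39 * 3.0
= 117.0

117.0 per minute


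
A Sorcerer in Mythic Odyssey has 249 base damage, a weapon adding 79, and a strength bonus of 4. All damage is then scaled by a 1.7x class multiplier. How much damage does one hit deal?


Sum base + weapon + str = 249 + 79 + 4 = 332
Multiply by 1.7:
332 * 1.7 = 564.4

564.4 damage


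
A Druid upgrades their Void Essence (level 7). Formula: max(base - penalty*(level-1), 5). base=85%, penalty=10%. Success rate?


raw_rate = 85 - 10 * (7 - 1)
= 85 - 10 * 6
= 85 - 60
= 25
Apply floor: max(25, 5) = 25%

25%


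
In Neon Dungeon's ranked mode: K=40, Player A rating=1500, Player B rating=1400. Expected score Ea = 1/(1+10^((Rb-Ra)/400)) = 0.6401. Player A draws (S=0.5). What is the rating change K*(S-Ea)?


Elo update: delta = K * (S - Ea), where S = 0.5 (draws)
S - Ea = 0.5 - 0.6401 = -0.1401
Rating change = 40 * -0.1401
= -5.60

-5.60 rating points


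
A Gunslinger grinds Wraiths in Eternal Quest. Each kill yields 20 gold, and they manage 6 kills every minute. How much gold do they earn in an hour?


Gold per minute = 20 * 6 = 120
Gold per hour = 120 * 60 = 7200

7200 gold/hour


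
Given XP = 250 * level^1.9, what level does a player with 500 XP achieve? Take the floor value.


XP = 250 * level^1.9, so level = (XP / 250)^(1/1.9)
= (500 / 250)^(1/1.9)
= 2.0^0.5263
= 1.4402
Floor: level = 1

level 1


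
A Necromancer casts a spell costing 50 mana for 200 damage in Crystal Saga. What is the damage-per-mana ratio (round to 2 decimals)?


Efficiency = damage / mana
= 200 / 50
= 4.00

4.00 dmg/mana


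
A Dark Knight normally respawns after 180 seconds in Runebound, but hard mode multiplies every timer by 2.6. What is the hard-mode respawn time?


Respawn time = base * multiplier
= 180 * 2.6
= 468.0 seconds

468.0 seconds


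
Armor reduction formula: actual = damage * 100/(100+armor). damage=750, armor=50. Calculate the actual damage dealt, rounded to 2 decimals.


actual = 750 * 100 / (100 + 50)
= 750 * 100 / 150
= 75000 / 150
= 500.00

500.00 damage


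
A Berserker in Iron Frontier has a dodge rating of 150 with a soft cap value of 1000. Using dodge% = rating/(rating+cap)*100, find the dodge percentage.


dodge% = 150 / (150 + 1000) * 100
= 150 / 1150 * 100
= 0.130435 * 100
= 13.04%

13.04%


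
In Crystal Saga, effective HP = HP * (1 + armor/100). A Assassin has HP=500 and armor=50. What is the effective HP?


EHP = 500 * (1 + 50/100)
= 500 * (1 + 0.5)
= 500 * 1.5
= 750.0

750.0 EHP


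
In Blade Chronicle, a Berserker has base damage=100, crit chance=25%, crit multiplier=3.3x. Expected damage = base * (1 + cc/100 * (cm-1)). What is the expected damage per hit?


E[dmg] = base * (1 + crit_chance * (crit_mult - 1))
cc as decimal = 25/100 = 0.25
cm - 1 = 3.3 - 1 = 2.3
Bonus factor = 0.25 * 2.3 = 0.575
Total multiplier = 1 + 0.575 = 1.575
Expected damage = 100 * 1.575 = 157.50

157.50 damage


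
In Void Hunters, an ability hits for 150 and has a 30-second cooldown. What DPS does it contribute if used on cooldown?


DPS = damage / cooldown
= 150 / 30
= 5.00

5.00 DPS


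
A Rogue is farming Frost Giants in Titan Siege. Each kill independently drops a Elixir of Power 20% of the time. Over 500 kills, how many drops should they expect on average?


Expected drops = kills * (drop_rate / 100)
= 500 * (20 / 100)
= 500 * 0.2
= 100.0

100.0 drops


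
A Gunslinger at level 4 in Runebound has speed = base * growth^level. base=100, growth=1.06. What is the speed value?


value = base * growth^level
= 100 * 1.06^4
= 100 * 1.262477
= 126.25

126.25 speed


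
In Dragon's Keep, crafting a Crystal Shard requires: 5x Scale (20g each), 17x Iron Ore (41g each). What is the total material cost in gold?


Cost breakdown:
  Scale: 5 * 20 = 100
  Iron Ore: 17 * 41 = 697
Total = 100 + 697 = 797

797 gold


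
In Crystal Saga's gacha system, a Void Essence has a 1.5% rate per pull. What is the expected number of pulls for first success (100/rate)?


Expected pulls for a geometric distribution = 1/p = 100 / rate%
= 100 / 1.5
= 66.67

66.67 pulls


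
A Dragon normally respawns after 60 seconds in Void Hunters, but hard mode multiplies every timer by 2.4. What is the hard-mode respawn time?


Respawn time = base * multiplier
= 60 * 2.4
= 144.0 seconds

144.0 seconds


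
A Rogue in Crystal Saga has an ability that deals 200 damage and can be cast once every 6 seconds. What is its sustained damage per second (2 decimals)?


DPS = damage / cooldown
= 200 / 6
= 33.33

33.33 DPS


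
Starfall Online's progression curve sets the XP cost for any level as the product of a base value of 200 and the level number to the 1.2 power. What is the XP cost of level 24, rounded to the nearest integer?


XP = 200 * level^1.2
Substitute level = 24:
XP = 200 * 24^1.2
= 200 * 45.3162
= 9063

9063 XP


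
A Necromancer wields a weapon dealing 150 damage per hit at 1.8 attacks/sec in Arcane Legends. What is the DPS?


DPS = damage * attack_speed
= 150 * 1.8
= 270.0

270.0 DPS


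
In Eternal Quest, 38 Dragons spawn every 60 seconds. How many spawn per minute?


Spawns per minute = count * (60 / interval)
= 38 * (60 / 60)
= 38 * 1.0
= 38.0

38.0 per minute


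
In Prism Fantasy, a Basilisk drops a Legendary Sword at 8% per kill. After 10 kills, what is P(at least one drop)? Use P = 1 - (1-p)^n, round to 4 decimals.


P(at least one) = 1 - P(none) = 1 - (1-p)^n
p = 8/100 = 0.08
1 - p = 0.92
(1 - p)^10 = 0.92^10 = 0.434388
P(at least one) = 1 - 0.434388 = 0.5656

0.5656


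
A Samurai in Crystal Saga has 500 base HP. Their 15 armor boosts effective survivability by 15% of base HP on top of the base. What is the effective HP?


EHP = 500 * (1 + 15/100)
= 500 * (1 + 0.15)
= 500 * 1.15
= 575.0

575.0 EHP


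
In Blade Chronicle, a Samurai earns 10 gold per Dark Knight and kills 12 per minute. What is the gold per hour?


Gold per minute = 10 * 12 = 120
Gold per hour = 120 * 60 = 7200

7200 gold/hour


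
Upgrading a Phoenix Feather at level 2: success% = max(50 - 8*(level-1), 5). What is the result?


raw_rate = 50 - 8 * (2 - 1)
= 50 - 8 * 1
= 50 - 8
= 42
Apply floor: max(42, 5) = 42%

42%


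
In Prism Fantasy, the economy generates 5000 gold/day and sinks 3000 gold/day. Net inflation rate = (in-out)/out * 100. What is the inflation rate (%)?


Net gold = 5000 - 3000 = 2000
Inflation rate = net / sunk * 100 = 2000 / 3000 * 100
= 0.666667 * 100
= 66.67%

66.67%


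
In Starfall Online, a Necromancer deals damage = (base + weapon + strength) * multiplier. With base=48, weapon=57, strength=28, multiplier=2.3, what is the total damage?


Sum base + weapon + str = 48 + 57 + 28 = 133
Multiply by 2.3:
133 * 2.3 = 305.9

305.9 damage


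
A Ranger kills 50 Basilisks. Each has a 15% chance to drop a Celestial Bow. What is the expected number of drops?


Expected drops = kills * (drop_rate / 100)
= 50 * (15 / 100)
= 50 * 0.15
= 7.5

7.5 drops


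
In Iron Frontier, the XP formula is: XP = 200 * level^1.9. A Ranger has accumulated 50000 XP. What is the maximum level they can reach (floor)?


XP = 200 * level^1.9, so level = (XP / 200)^(1/1.9)
= (50000 / 200)^(1/1.9)
= 250.0^0.5263
= 18.2841
Floor: level = 18

level 18
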